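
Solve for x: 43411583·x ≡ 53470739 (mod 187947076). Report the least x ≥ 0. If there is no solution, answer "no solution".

First find gcd(43411583, 187947076):
187947076 = 4·43411583 + 14300744
43411583 = 3·14300744 + 509351
14300744 = 28·509351 + 38916
509351 = 13·38916 + 3443
38916 = 11·3443 + 1043
3443 = 3·1043 + 314
1043 = 3·314 + 101
314 = 3·101 + 11
101 = 9·11 + 2
11 = 5·2 + 1
2 = 2·1 + 0
gcd = 1, so a unique solution mod 187947076 exists.
Back-substitute for the Bézout coefficients:
1 = 11 − 5·2
1 = −5·101 + 46·11
1 = 46·314 − 143·101
1 = −143·1043 + 475·314
1 = 475·3443 − 1568·1043
1 = −1568·38916 + 17723·3443
1 = 17723·509351 − 231967·38916
1 = −231967·14300744 + 6512799·509351
1 = 6512799·43411583 − 19770364·14300744
1 = −19770364·187947076 + 85594255·43411583
So 43411583·(85594255) ≡ 1 (mod 187947076), giving 43411583⁻¹ ≡ 85594255.
x ≡ 43411583⁻¹·53470739 ≡ 85594255·53470739 ≡ 110308573 (mod 187947076).

110308573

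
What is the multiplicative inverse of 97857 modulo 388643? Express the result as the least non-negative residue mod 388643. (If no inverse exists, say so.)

Apply the Euclidean algorithm to 388643 and 97857:
388643 = 3*97857 + 95072
97857 = 1*95072 + 2785
95072 = 34*2785 + 382
2785 = 7*382 + 111
382 = 3*111 + 49
111 = 2*49 + 13
49 = 3*13 + 10
13 = 1*10 + 3
10 = 3*3 + 1
3 = 3*1 + 0
Since gcd(97857, 388643) = 1, back-substitute to write 1 as a combination:
1 = 10 − 3·3
1 = −3·13 + 4·10
1 = 4·49 − 15·13
1 = −15·111 + 34·49
1 = 34·382 − 117·111
1 = −117·2785 + 853·382
1 = 853·95072 − 29119·2785
1 = −29119·97857 + 29972·95072
1 = 29972·388643 − 119035·97857
So 97857·(-119035) ≡ 1 (mod 388643), and -119035 ≡ 269608 (mod 388643).

269608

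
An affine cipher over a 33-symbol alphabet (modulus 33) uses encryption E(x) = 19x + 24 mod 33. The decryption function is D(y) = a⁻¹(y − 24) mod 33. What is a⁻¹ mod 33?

Extended Euclidean algorithm:
33 = 1*19 + 14
19 = 1*14 + 5
14 = 2*5 + 4
5 = 1*4 + 1
4 = 4*1 + 0
The gcd is 1. Working backward:
1 = 5 − 4
1 = −14 + 3·5
1 = 3·19 − 4·14
1 = −4·33 + 7·19
So 19·7 ≡ 1 (mod 33).

7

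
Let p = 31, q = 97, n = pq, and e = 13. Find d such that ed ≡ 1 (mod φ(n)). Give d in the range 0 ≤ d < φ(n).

2437

φ(n) = (p−1)(q−1) = 30·96 = 2880.
Need d with 13·d ≡ 1 (mod 2880). Apply the extended Euclidean algorithm:
2880 = 221·13 + 7
13 = 1·7 + 6
7 = 1·6 + 1
6 = 6·1 + 0
Back-substitute:
1 = 7 − 6
1 = −13 + 2·7
1 = 2·2880 − 443·13
So 13·(-443) ≡ 1 (mod 2880), hence d ≡ -443 ≡ 2437 (mod 2880).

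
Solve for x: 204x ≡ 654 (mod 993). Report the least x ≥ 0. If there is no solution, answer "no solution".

First find gcd(204, 993):
993 = 4·204 + 177
204 = 1·177 + 27
177 = 6·27 + 15
27 = 1·15 + 12
15 = 1·12 + 3
12 = 4·3 + 0
gcd = 3 and 3 | 654, so solutions exist. Divide through by 3: 68x ≡ 218 (mod 331).
Now find 68⁻¹ mod 331:
331 = 4×68 + 59
68 = 1×59 + 9
59 = 6×9 + 5
9 = 1×5 + 4
5 = 1×4 + 1
4 = 4×1 + 0
Back-substitute:
1 = 5 − 4
1 = −9 + 2·5
1 = 2·59 − 13·9
1 = −13·68 + 15·59
1 = 15·331 − 73·68
So 68·(-73) ≡ 1 (mod 331), i.e. 68⁻¹ ≡ 258.
Then x ≡ 258·218 ≡ 305 (mod 331); the smallest non-negative solution is x = 305.

305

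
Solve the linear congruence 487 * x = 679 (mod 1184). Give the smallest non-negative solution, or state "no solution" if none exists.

First find gcd(487, 1184):
1184 = 2·487 + 210
487 = 2·210 + 67
210 = 3·67 + 9
67 = 7·9 + 4
9 = 2·4 + 1
4 = 4·1 + 0
gcd = 1, so a unique solution mod 1184 exists.
Back-substitute for the Bézout coefficients:
1 = 9 − 2·4
1 = −2·67 + 15·9
1 = 15·210 − 47·67
1 = −47·487 + 109·210
1 = 109·1184 − 265·487
So 487·(-265) ≡ 1 (mod 1184), giving 487⁻¹ ≡ 919.
x ≡ 487⁻¹·679 ≡ 919·679 ≡ 33 (mod 1184).

33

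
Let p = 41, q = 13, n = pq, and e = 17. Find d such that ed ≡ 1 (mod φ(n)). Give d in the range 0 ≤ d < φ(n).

113

φ(n) = (p−1)(q−1) = 40·12 = 480.
Need d with 17·d ≡ 1 (mod 480). Apply the extended Euclidean algorithm:
480 = 28*17 + 4
17 = 4*4 + 1
4 = 4*1 + 0
Back-substitute:
1 = 17 − 4·4
1 = −4·480 + 113·17
So 17·113 ≡ 1 (mod 480), hence d = 113.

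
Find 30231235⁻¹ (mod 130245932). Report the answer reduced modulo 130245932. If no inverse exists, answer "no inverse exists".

112404851

Run Euclid on (130245932, 30231235):
130245932 = 4×30231235 + 9320992
30231235 = 3×9320992 + 2268259
9320992 = 4×2268259 + 247956
2268259 = 9×247956 + 36655
247956 = 6×36655 + 28026
36655 = 1×28026 + 8629
28026 = 3×8629 + 2139
8629 = 4×2139 + 73
2139 = 29×73 + 22
73 = 3×22 + 7
22 = 3×7 + 1
7 = 7×1 + 0
gcd = 1, so the inverse exists. Back-substitute:
1 = 22 − 3·7
1 = −3·73 + 10·22
1 = 10·2139 − 293·73
1 = −293·8629 + 1182·2139
1 = 1182·28026 − 3839·8629
1 = −3839·36655 + 5021·28026
1 = 5021·247956 − 33965·36655
1 = −33965·2268259 + 310706·247956
1 = 310706·9320992 − 1276789·2268259
1 = −1276789·30231235 + 4141073·9320992
1 = 4141073·130245932 − 17841081·30231235
So 30231235·(-17841081) ≡ 1 (mod 130245932), and -17841081 ≡ 112404851 (mod 130245932).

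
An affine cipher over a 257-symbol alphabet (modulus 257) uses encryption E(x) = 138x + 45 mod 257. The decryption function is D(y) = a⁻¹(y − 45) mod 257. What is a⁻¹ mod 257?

Run Euclid on (257, 138):
257 = 1×138 + 119
138 = 1×119 + 19
119 = 6×19 + 5
19 = 3×5 + 4
5 = 1×4 + 1
4 = 4×1 + 0
The gcd is 1. Working backward:
1 = 5 − 4
1 = −19 + 4·5
1 = 4·119 − 25·19
1 = −25·138 + 29·119
1 = 29·257 − 54·138
So 138·(-54) ≡ 1 (mod 257), and -54 ≡ 203 (mod 257).

203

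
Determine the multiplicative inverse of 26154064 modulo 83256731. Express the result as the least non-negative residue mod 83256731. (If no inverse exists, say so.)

gcd(83256731, 26154064) by repeated division:
83256731 = 3·26154064 + 4794539
26154064 = 5·4794539 + 2181369
4794539 = 2·2181369 + 431801
2181369 = 5·431801 + 22364
431801 = 19·22364 + 6885
22364 = 3·6885 + 1709
6885 = 4·1709 + 49
1709 = 34·49 + 43
49 = 1·43 + 6
43 = 7·6 + 1
6 = 6·1 + 0
Since gcd(26154064, 83256731) = 1, back-substitute to write 1 as a combination:
1 = 43 − 7·6
1 = −7·49 + 8·43
1 = 8·1709 − 279·49
1 = −279·6885 + 1124·1709
1 = 1124·22364 − 3651·6885
1 = −3651·431801 + 70493·22364
1 = 70493·2181369 − 356116·431801
1 = −356116·4794539 + 782725·2181369
1 = 782725·26154064 − 4269741·4794539
1 = −4269741·83256731 + 13591948·26154064
So 26154064·13591948 ≡ 1 (mod 83256731).

13591948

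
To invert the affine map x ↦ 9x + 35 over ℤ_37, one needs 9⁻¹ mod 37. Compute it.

33

Run Euclid on (37, 9):
37 = 4*9 + 1
9 = 9*1 + 0
gcd = 1, so the inverse exists. Back-substitute:
1 = 37 − 4·9
So 9·(-4) ≡ 1 (mod 37), and -4 ≡ 33 (mod 37).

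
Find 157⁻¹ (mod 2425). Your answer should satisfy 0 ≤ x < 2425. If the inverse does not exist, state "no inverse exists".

1143

gcd(2425, 157) by repeated division:
2425 = 15·157 + 70
157 = 2·70 + 17
70 = 4·17 + 2
17 = 8·2 + 1
2 = 2·1 + 0
The gcd is 1. Working backward:
1 = 17 − 8·2
1 = −8·70 + 33·17
1 = 33·157 − 74·70
1 = −74·2425 + 1143·157
So 157·1143 ≡ 1 (mod 2425).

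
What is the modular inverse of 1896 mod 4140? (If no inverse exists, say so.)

no inverse exists

Compute gcd(1896, 4140):
4140 = 2×1896 + 348
1896 = 5×348 + 156
348 = 2×156 + 36
156 = 4×36 + 12
36 = 3×12 + 0
gcd(1896, 4140) = 12 ≠ 1, so 1896 has no multiplicative inverse modulo 4140.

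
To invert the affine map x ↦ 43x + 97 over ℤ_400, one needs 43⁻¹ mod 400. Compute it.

307

Extended Euclidean algorithm:
400 = 9·43 + 13
43 = 3·13 + 4
13 = 3·4 + 1
4 = 4·1 + 0
The gcd is 1. Working backward:
1 = 13 − 3·4
1 = −3·43 + 10·13
1 = 10·400 − 93·43
Thus 43·(-93) ≡ 1 (mod 400); reducing, -93 mod 400 = 307.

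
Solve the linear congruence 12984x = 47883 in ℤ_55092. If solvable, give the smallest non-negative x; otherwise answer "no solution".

gcd(12984, 55092):
55092 = 4×12984 + 3156
12984 = 4×3156 + 360
3156 = 8×360 + 276
360 = 1×276 + 84
276 = 3×84 + 24
84 = 3×24 + 12
24 = 2×12 + 0
gcd = 12, but 12 ∤ 47883, so the congruence has no solution.

no solution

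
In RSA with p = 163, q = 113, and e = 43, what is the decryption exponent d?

9283

φ(n) = (p−1)(q−1) = 162·112 = 18144.
Need d with 43·d ≡ 1 (mod 18144). Apply the extended Euclidean algorithm:
18144 = 421×43 + 41
43 = 1×41 + 2
41 = 20×2 + 1
2 = 2×1 + 0
Back-substitute:
1 = 41 − 20·2
1 = −20·43 + 21·41
1 = 21·18144 − 8861·43
So 43·(-8861) ≡ 1 (mod 18144), hence d ≡ -8861 ≡ 9283 (mod 18144).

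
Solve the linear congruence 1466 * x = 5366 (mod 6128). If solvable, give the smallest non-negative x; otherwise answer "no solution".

First find gcd(1466, 6128):
6128 = 4*1466 + 264
1466 = 5*264 + 146
264 = 1*146 + 118
146 = 1*118 + 28
118 = 4*28 + 6
28 = 4*6 + 4
6 = 1*4 + 2
4 = 2*2 + 0
gcd = 2 and 2 | 5366, so solutions exist. Divide through by 2: 733x ≡ 2683 (mod 3064).
Now find 733⁻¹ mod 3064:
3064 = 4*733 + 132
733 = 5*132 + 73
132 = 1*73 + 59
73 = 1*59 + 14
59 = 4*14 + 3
14 = 4*3 + 2
3 = 1*2 + 1
2 = 2*1 + 0
Back-substitute:
1 = 3 − 2
1 = −14 + 5·3
1 = 5·59 − 21·14
1 = −21·73 + 26·59
1 = 26·132 − 47·73
1 = −47·733 + 261·132
1 = 261·3064 − 1091·733
So 733·(-1091) ≡ 1 (mod 3064), i.e. 733⁻¹ ≡ 1973.
Then x ≡ 1973·2683 ≡ 2031 (mod 3064); the smallest non-negative solution is x = 2031.

2031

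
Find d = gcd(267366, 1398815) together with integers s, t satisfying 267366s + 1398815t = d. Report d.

Apply Euclid's algorithm to 1398815 and 267366:
1398815 = 5·267366 + 61985
267366 = 4·61985 + 19426
61985 = 3·19426 + 3707
19426 = 5·3707 + 891
3707 = 4·891 + 143
891 = 6·143 + 33
143 = 4·33 + 11
33 = 3·11 + 0
gcd(267366, 1398815) = 11.
Express as a combination:
11 = 143 − 4·33
11 = −4·891 + 25·143
11 = 25·3707 − 104·891
11 = −104·19426 + 545·3707
11 = 545·61985 − 1739·19426
11 = −1739·267366 + 7501·61985
11 = 7501·1398815 − 39244·267366
So 11 = (7501)·1398815 + (-39244)·267366.

11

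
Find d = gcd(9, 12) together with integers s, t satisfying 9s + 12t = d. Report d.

Repeated division:
12 = 1×9 + 3
9 = 3×3 + 0
gcd(9, 12) = 3.
Back-substituting:
3 = 12 − 9
So 3 = (1)·12 + (-1)·9.

3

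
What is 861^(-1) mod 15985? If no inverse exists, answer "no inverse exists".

5941

Run Euclid on (15985, 861):
15985 = 18·861 + 487
861 = 1·487 + 374
487 = 1·374 + 113
374 = 3·113 + 35
113 = 3·35 + 8
35 = 4·8 + 3
8 = 2·3 + 2
3 = 1·2 + 1
2 = 2·1 + 0
Since gcd(861, 15985) = 1, back-substitute to write 1 as a combination:
1 = 3 − 2
1 = −8 + 3·3
1 = 3·35 − 13·8
1 = −13·113 + 42·35
1 = 42·374 − 139·113
1 = −139·487 + 181·374
1 = 181·861 − 320·487
1 = −320·15985 + 5941·861
So 861·5941 ≡ 1 (mod 15985).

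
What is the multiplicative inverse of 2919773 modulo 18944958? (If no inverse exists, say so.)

16856393

Extended Euclidean algorithm:
18944958 = 6×2919773 + 1426320
2919773 = 2×1426320 + 67133
1426320 = 21×67133 + 16527
67133 = 4×16527 + 1025
16527 = 16×1025 + 127
1025 = 8×127 + 9
127 = 14×9 + 1
9 = 9×1 + 0
The gcd is 1. Working backward:
1 = 127 − 14·9
1 = −14·1025 + 113·127
1 = 113·16527 − 1822·1025
1 = −1822·67133 + 7401·16527
1 = 7401·1426320 − 157243·67133
1 = −157243·2919773 + 321887·1426320
1 = 321887·18944958 − 2088565·2919773
So 2919773·(-2088565) ≡ 1 (mod 18944958), and -2088565 ≡ 16856393 (mod 18944958).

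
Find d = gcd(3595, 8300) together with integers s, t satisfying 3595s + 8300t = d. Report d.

5

Euclidean algorithm:
8300 = 2×3595 + 1110
3595 = 3×1110 + 265
1110 = 4×265 + 50
265 = 5×50 + 15
50 = 3×15 + 5
15 = 3×5 + 0
gcd(3595, 8300) = 5.
Back-substituting:
5 = 50 − 3·15
5 = −3·265 + 16·50
5 = 16·1110 − 67·265
5 = −67·3595 + 217·1110
5 = 217·8300 − 501·3595
So 5 = (217)·8300 + (-501)·3595.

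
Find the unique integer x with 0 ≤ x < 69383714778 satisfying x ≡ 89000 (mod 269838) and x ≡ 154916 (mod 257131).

Write x = 89000 + 269838·k. Then 269838·k ≡ 154916 − 89000 ≡ 65916 (mod 257131).
Need 269838⁻¹ mod 257131. Extended Euclid on (257131, 12707):
257131 = 20×12707 + 2991
12707 = 4×2991 + 743
2991 = 4×743 + 19
743 = 39×19 + 2
19 = 9×2 + 1
2 = 2×1 + 0
Back-substitute:
1 = 19 − 9·2
1 = −9·743 + 352·19
1 = 352·2991 − 1417·743
1 = −1417·12707 + 6020·2991
1 = 6020·257131 − 121817·12707
269838⁻¹ ≡ 135314 (mod 257131), so k ≡ 135314·65916 ≡ 254627 (mod 257131).
x = 89000 + 269838·254627 = 68708129426.

68708129426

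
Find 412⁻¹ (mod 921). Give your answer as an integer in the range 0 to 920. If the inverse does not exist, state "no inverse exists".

883

Run Euclid on (921, 412):
921 = 2·412 + 97
412 = 4·97 + 24
97 = 4·24 + 1
24 = 24·1 + 0
gcd = 1, so the inverse exists. Back-substitute:
1 = 97 − 4·24
1 = −4·412 + 17·97
1 = 17·921 − 38·412
Hence 412⁻¹ ≡ -38 ≡ 883 (mod 921).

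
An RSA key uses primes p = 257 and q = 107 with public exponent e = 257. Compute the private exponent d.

18689

φ(n) = (p−1)(q−1) = 256·106 = 27136.
Need d with 257·d ≡ 1 (mod 27136). Apply the extended Euclidean algorithm:
27136 = 105×257 + 151
257 = 1×151 + 106
151 = 1×106 + 45
106 = 2×45 + 16
45 = 2×16 + 13
16 = 1×13 + 3
13 = 4×3 + 1
3 = 3×1 + 0
Back-substitute:
1 = 13 − 4·3
1 = −4·16 + 5·13
1 = 5·45 − 14·16
1 = −14·106 + 33·45
1 = 33·151 − 47·106
1 = −47·257 + 80·151
1 = 80·27136 − 8447·257
So 257·(-8447) ≡ 1 (mod 27136), hence d ≡ -8447 ≡ 18689 (mod 27136).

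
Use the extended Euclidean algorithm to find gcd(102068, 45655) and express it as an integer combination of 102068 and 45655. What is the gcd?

Repeated division:
102068 = 2*45655 + 10758
45655 = 4*10758 + 2623
10758 = 4*2623 + 266
2623 = 9*266 + 229
266 = 1*229 + 37
229 = 6*37 + 7
37 = 5*7 + 2
7 = 3*2 + 1
2 = 2*1 + 0
gcd(102068, 45655) = 1.
Working backward:
1 = 7 − 3·2
1 = −3·37 + 16·7
1 = 16·229 − 99·37
1 = −99·266 + 115·229
1 = 115·2623 − 1134·266
1 = −1134·10758 + 4651·2623
1 = 4651·45655 − 19738·10758
1 = −19738·102068 + 44127·45655
So 1 = (-19738)·102068 + (44127)·45655.

1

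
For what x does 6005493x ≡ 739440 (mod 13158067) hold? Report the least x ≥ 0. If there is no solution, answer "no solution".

First find gcd(6005493, 13158067):
13158067 = 2·6005493 + 1147081
6005493 = 5·1147081 + 270088
1147081 = 4·270088 + 66729
270088 = 4·66729 + 3172
66729 = 21·3172 + 117
3172 = 27·117 + 13
117 = 9·13 + 0
gcd = 13 and 13 | 739440, so solutions exist. Divide through by 13: 461961x ≡ 56880 (mod 1012159).
Now find 461961⁻¹ mod 1012159:
1012159 = 2*461961 + 88237
461961 = 5*88237 + 20776
88237 = 4*20776 + 5133
20776 = 4*5133 + 244
5133 = 21*244 + 9
244 = 27*9 + 1
9 = 9*1 + 0
Back-substitute:
1 = 244 − 27·9
1 = −27·5133 + 568·244
1 = 568·20776 − 2299·5133
1 = −2299·88237 + 9764·20776
1 = 9764·461961 − 51119·88237
1 = −51119·1012159 + 112002·461961
So 461961⁻¹ ≡ 112002 (mod 1012159).
Then x ≡ 112002·56880 ≡ 145014 (mod 1012159); the smallest non-negative solution is x = 145014.

145014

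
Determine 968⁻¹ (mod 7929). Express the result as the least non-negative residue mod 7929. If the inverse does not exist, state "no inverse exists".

6086

Extended Euclidean algorithm:
7929 = 8×968 + 185
968 = 5×185 + 43
185 = 4×43 + 13
43 = 3×13 + 4
13 = 3×4 + 1
4 = 4×1 + 0
The gcd is 1. Working backward:
1 = 13 − 3·4
1 = −3·43 + 10·13
1 = 10·185 − 43·43
1 = −43·968 + 225·185
1 = 225·7929 − 1843·968
So 968·(-1843) ≡ 1 (mod 7929), and -1843 ≡ 6086 (mod 7929).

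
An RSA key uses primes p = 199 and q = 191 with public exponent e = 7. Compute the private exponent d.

φ(n) = (p−1)(q−1) = 198·190 = 37620.
Need d with 7·d ≡ 1 (mod 37620). Apply the extended Euclidean algorithm:
37620 = 5374*7 + 2
7 = 3*2 + 1
2 = 2*1 + 0
Back-substitute:
1 = 7 − 3·2
1 = −3·37620 + 16123·7
So 7·16123 ≡ 1 (mod 37620), hence d = 16123.

16123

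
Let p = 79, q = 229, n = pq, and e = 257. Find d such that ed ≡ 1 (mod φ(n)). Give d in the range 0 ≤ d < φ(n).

9065

φ(n) = (p−1)(q−1) = 78·228 = 17784.
Need d with 257·d ≡ 1 (mod 17784). Apply the extended Euclidean algorithm:
17784 = 69·257 + 51
257 = 5·51 + 2
51 = 25·2 + 1
2 = 2·1 + 0
Back-substitute:
1 = 51 − 25·2
1 = −25·257 + 126·51
1 = 126·17784 − 8719·257
So 257·(-8719) ≡ 1 (mod 17784), hence d ≡ -8719 ≡ 9065 (mod 17784).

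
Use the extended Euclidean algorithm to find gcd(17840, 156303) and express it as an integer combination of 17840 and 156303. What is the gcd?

1

Apply Euclid's algorithm to 156303 and 17840:
156303 = 8*17840 + 13583
17840 = 1*13583 + 4257
13583 = 3*4257 + 812
4257 = 5*812 + 197
812 = 4*197 + 24
197 = 8*24 + 5
24 = 4*5 + 4
5 = 1*4 + 1
4 = 4*1 + 0
gcd(17840, 156303) = 1.
Back-substituting:
1 = 5 − 4
1 = −24 + 5·5
1 = 5·197 − 41·24
1 = −41·812 + 169·197
1 = 169·4257 − 886·812
1 = −886·13583 + 2827·4257
1 = 2827·17840 − 3713·13583
1 = −3713·156303 + 32531·17840
So 1 = (-3713)·156303 + (32531)·17840.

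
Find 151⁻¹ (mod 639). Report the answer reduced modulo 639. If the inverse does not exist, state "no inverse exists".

Run Euclid on (639, 151):
639 = 4·151 + 35
151 = 4·35 + 11
35 = 3·11 + 2
11 = 5·2 + 1
2 = 2·1 + 0
gcd = 1, so the inverse exists. Back-substitute:
1 = 11 − 5·2
1 = −5·35 + 16·11
1 = 16·151 − 69·35
1 = −69·639 + 292·151
So 151·292 ≡ 1 (mod 639).

292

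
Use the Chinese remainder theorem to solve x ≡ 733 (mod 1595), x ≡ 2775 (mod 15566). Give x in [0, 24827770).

3318333

Write x = 733 + 1595·k. Then 1595·k ≡ 2775 − 733 ≡ 2042 (mod 15566).
Need 1595⁻¹ mod 15566. Extended Euclid on (15566, 1595):
15566 = 9*1595 + 1211
1595 = 1*1211 + 384
1211 = 3*384 + 59
384 = 6*59 + 30
59 = 1*30 + 29
30 = 1*29 + 1
29 = 29*1 + 0
Back-substitute:
1 = 30 − 29
1 = −59 + 2·30
1 = 2·384 − 13·59
1 = −13·1211 + 41·384
1 = 41·1595 − 54·1211
1 = −54·15566 + 527·1595
1595⁻¹ ≡ 527 (mod 15566), so k ≡ 527·2042 ≡ 2080 (mod 15566).
x = 733 + 1595·2080 = 3318333.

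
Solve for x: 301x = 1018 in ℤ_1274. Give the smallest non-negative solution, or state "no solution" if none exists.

no solution

gcd(301, 1274):
1274 = 4×301 + 70
301 = 4×70 + 21
70 = 3×21 + 7
21 = 3×7 + 0
gcd = 7, but 7 ∤ 1018, so the congruence has no solution.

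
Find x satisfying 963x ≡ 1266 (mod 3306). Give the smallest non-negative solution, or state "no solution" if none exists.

First find gcd(963, 3306):
3306 = 3*963 + 417
963 = 2*417 + 129
417 = 3*129 + 30
129 = 4*30 + 9
30 = 3*9 + 3
9 = 3*3 + 0
gcd = 3 and 3 | 1266, so solutions exist. Divide through by 3: 321x ≡ 422 (mod 1102).
Now find 321⁻¹ mod 1102:
1102 = 3·321 + 139
321 = 2·139 + 43
139 = 3·43 + 10
43 = 4·10 + 3
10 = 3·3 + 1
3 = 3·1 + 0
Back-substitute:
1 = 10 − 3·3
1 = −3·43 + 13·10
1 = 13·139 − 42·43
1 = −42·321 + 97·139
1 = 97·1102 − 333·321
So 321·(-333) ≡ 1 (mod 1102), i.e. 321⁻¹ ≡ 769.
Then x ≡ 769·422 ≡ 530 (mod 1102); the smallest non-negative solution is x = 530.

530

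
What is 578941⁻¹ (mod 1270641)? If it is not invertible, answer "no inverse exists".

1063174

Run Euclid on (1270641, 578941):
1270641 = 2·578941 + 112759
578941 = 5·112759 + 15146
112759 = 7·15146 + 6737
15146 = 2·6737 + 1672
6737 = 4·1672 + 49
1672 = 34·49 + 6
49 = 8·6 + 1
6 = 6·1 + 0
gcd = 1, so the inverse exists. Back-substitute:
1 = 49 − 8·6
1 = −8·1672 + 273·49
1 = 273·6737 − 1100·1672
1 = −1100·15146 + 2473·6737
1 = 2473·112759 − 18411·15146
1 = −18411·578941 + 94528·112759
1 = 94528·1270641 − 207467·578941
Thus 578941·(-207467) ≡ 1 (mod 1270641); reducing, -207467 mod 1270641 = 1063174.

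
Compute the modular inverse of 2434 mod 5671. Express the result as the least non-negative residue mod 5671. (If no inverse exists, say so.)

Run Euclid on (5671, 2434):
5671 = 2·2434 + 803
2434 = 3·803 + 25
803 = 32·25 + 3
25 = 8·3 + 1
3 = 3·1 + 0
gcd = 1, so the inverse exists. Back-substitute:
1 = 25 − 8·3
1 = −8·803 + 257·25
1 = 257·2434 − 779·803
1 = −779·5671 + 1815·2434
So 2434·1815 ≡ 1 (mod 5671).

1815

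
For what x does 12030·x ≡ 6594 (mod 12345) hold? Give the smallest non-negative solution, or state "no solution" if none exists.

no solution

gcd(12030, 12345):
12345 = 1×12030 + 315
12030 = 38×315 + 60
315 = 5×60 + 15
60 = 4×15 + 0
gcd = 15, but 15 ∤ 6594, so the congruence has no solution.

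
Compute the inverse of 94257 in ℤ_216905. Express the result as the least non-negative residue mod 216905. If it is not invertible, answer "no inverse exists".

23233

Extended Euclidean algorithm:
216905 = 2*94257 + 28391
94257 = 3*28391 + 9084
28391 = 3*9084 + 1139
9084 = 7*1139 + 1111
1139 = 1*1111 + 28
1111 = 39*28 + 19
28 = 1*19 + 9
19 = 2*9 + 1
9 = 9*1 + 0
The gcd is 1. Working backward:
1 = 19 − 2·9
1 = −2·28 + 3·19
1 = 3·1111 − 119·28
1 = −119·1139 + 122·1111
1 = 122·9084 − 973·1139
1 = −973·28391 + 3041·9084
1 = 3041·94257 − 10096·28391
1 = −10096·216905 + 23233·94257
So 94257·23233 ≡ 1 (mod 216905).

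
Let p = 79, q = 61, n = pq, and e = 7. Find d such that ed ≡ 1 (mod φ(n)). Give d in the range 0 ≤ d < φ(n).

3343

φ(n) = (p−1)(q−1) = 78·60 = 4680.
Need d with 7·d ≡ 1 (mod 4680). Apply the extended Euclidean algorithm:
4680 = 668*7 + 4
7 = 1*4 + 3
4 = 1*3 + 1
3 = 3*1 + 0
Back-substitute:
1 = 4 − 3
1 = −7 + 2·4
1 = 2·4680 − 1337·7
So 7·(-1337) ≡ 1 (mod 4680), hence d ≡ -1337 ≡ 3343 (mod 4680).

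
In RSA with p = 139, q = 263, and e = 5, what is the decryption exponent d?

28925

φ(n) = (p−1)(q−1) = 138·262 = 36156.
Need d with 5·d ≡ 1 (mod 36156). Apply the extended Euclidean algorithm:
36156 = 7231·5 + 1
5 = 5·1 + 0
Back-substitute:
1 = 36156 − 7231·5
So 5·(-7231) ≡ 1 (mod 36156), hence d ≡ -7231 ≡ 28925 (mod 36156).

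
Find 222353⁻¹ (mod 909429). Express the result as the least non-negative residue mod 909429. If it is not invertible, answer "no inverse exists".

725108

Extended Euclidean algorithm:
909429 = 4*222353 + 20017
222353 = 11*20017 + 2166
20017 = 9*2166 + 523
2166 = 4*523 + 74
523 = 7*74 + 5
74 = 14*5 + 4
5 = 1*4 + 1
4 = 4*1 + 0
Since gcd(222353, 909429) = 1, back-substitute to write 1 as a combination:
1 = 5 − 4
1 = −74 + 15·5
1 = 15·523 − 106·74
1 = −106·2166 + 439·523
1 = 439·20017 − 4057·2166
1 = −4057·222353 + 45066·20017
1 = 45066·909429 − 184321·222353
Thus 222353·(-184321) ≡ 1 (mod 909429); reducing, -184321 mod 909429 = 725108.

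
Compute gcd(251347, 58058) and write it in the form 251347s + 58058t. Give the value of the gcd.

Repeated division:
251347 = 4×58058 + 19115
58058 = 3×19115 + 713
19115 = 26×713 + 577
713 = 1×577 + 136
577 = 4×136 + 33
136 = 4×33 + 4
33 = 8×4 + 1
4 = 4×1 + 0
gcd(251347, 58058) = 1.
Express as a combination:
1 = 33 − 8·4
1 = −8·136 + 33·33
1 = 33·577 − 140·136
1 = −140·713 + 173·577
1 = 173·19115 − 4638·713
1 = −4638·58058 + 14087·19115
1 = 14087·251347 − 60986·58058
So 1 = (14087)·251347 + (-60986)·58058.

1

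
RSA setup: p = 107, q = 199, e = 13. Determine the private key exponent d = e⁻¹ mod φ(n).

φ(n) = (p−1)(q−1) = 106·198 = 20988.
Need d with 13·d ≡ 1 (mod 20988). Apply the extended Euclidean algorithm:
20988 = 1614*13 + 6
13 = 2*6 + 1
6 = 6*1 + 0
Back-substitute:
1 = 13 − 2·6
1 = −2·20988 + 3229·13
So 13·3229 ≡ 1 (mod 20988), hence d = 3229.

3229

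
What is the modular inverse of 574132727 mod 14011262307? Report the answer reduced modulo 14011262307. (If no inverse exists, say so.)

Euclidean algorithm on 14011262307, 574132727:
14011262307 = 24*574132727 + 232076859
574132727 = 2*232076859 + 109979009
232076859 = 2*109979009 + 12118841
109979009 = 9*12118841 + 909440
12118841 = 13*909440 + 296121
909440 = 3*296121 + 21077
296121 = 14*21077 + 1043
21077 = 20*1043 + 217
1043 = 4*217 + 175
217 = 1*175 + 42
175 = 4*42 + 7
42 = 6*7 + 0
The gcd is 7, not 1, hence no inverse exists.

no inverse exists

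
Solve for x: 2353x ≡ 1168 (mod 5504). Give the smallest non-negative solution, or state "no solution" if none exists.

1680

First find gcd(2353, 5504):
5504 = 2*2353 + 798
2353 = 2*798 + 757
798 = 1*757 + 41
757 = 18*41 + 19
41 = 2*19 + 3
19 = 6*3 + 1
3 = 3*1 + 0
gcd = 1, so a unique solution mod 5504 exists.
Back-substitute for the Bézout coefficients:
1 = 19 − 6·3
1 = −6·41 + 13·19
1 = 13·757 − 240·41
1 = −240·798 + 253·757
1 = 253·2353 − 746·798
1 = −746·5504 + 1745·2353
So 2353·(1745) ≡ 1 (mod 5504), giving 2353⁻¹ ≡ 1745.
x ≡ 2353⁻¹·1168 ≡ 1745·1168 ≡ 1680 (mod 5504).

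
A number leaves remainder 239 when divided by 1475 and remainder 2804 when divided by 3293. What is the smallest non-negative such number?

Write x = 239 + 1475·k. Then 1475·k ≡ 2804 − 239 ≡ 2565 (mod 3293).
Need 1475⁻¹ mod 3293. Extended Euclid on (3293, 1475):
3293 = 2*1475 + 343
1475 = 4*343 + 103
343 = 3*103 + 34
103 = 3*34 + 1
34 = 34*1 + 0
Back-substitute:
1 = 103 − 3·34
1 = −3·343 + 10·103
1 = 10·1475 − 43·343
1 = −43·3293 + 96·1475
1475⁻¹ ≡ 96 (mod 3293), so k ≡ 96·2565 ≡ 2558 (mod 3293).
x = 239 + 1475·2558 = 3773289.

3773289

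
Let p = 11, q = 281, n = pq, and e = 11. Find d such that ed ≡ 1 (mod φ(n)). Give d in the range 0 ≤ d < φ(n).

φ(n) = (p−1)(q−1) = 10·280 = 2800.
Need d with 11·d ≡ 1 (mod 2800). Apply the extended Euclidean algorithm:
2800 = 254*11 + 6
11 = 1*6 + 5
6 = 1*5 + 1
5 = 5*1 + 0
Back-substitute:
1 = 6 − 5
1 = −11 + 2·6
1 = 2·2800 − 509·11
So 11·(-509) ≡ 1 (mod 2800), hence d ≡ -509 ≡ 2291 (mod 2800).

2291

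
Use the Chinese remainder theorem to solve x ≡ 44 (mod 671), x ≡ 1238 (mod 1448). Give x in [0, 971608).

Write x = 44 + 671·k. Then 671·k ≡ 1238 − 44 ≡ 1194 (mod 1448).
Need 671⁻¹ mod 1448. Extended Euclid on (1448, 671):
1448 = 2×671 + 106
671 = 6×106 + 35
106 = 3×35 + 1
35 = 35×1 + 0
Back-substitute:
1 = 106 − 3·35
1 = −3·671 + 19·106
1 = 19·1448 − 41·671
671⁻¹ ≡ 1407 (mod 1448), so k ≡ 1407·1194 ≡ 278 (mod 1448).
x = 44 + 671·278 = 186582.

186582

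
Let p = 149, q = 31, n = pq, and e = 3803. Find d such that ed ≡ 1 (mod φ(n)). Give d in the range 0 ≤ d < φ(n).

φ(n) = (p−1)(q−1) = 148·30 = 4440.
Need d with 3803·d ≡ 1 (mod 4440). Apply the extended Euclidean algorithm:
4440 = 1×3803 + 637
3803 = 5×637 + 618
637 = 1×618 + 19
618 = 32×19 + 10
19 = 1×10 + 9
10 = 1×9 + 1
9 = 9×1 + 0
Back-substitute:
1 = 10 − 9
1 = −19 + 2·10
1 = 2·618 − 65·19
1 = −65·637 + 67·618
1 = 67·3803 − 400·637
1 = −400·4440 + 467·3803
So 3803·467 ≡ 1 (mod 4440), hence d = 467.

467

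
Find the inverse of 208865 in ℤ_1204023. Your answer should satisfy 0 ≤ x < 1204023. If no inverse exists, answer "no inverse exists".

1169078

Run Euclid on (1204023, 208865):
1204023 = 5×208865 + 159698
208865 = 1×159698 + 49167
159698 = 3×49167 + 12197
49167 = 4×12197 + 379
12197 = 32×379 + 69
379 = 5×69 + 34
69 = 2×34 + 1
34 = 34×1 + 0
The gcd is 1. Working backward:
1 = 69 − 2·34
1 = −2·379 + 11·69
1 = 11·12197 − 354·379
1 = −354·49167 + 1427·12197
1 = 1427·159698 − 4635·49167
1 = −4635·208865 + 6062·159698
1 = 6062·1204023 − 34945·208865
Thus 208865·(-34945) ≡ 1 (mod 1204023); reducing, -34945 mod 1204023 = 1169078.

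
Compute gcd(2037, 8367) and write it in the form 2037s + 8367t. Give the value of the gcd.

3

Repeated division:
8367 = 4×2037 + 219
2037 = 9×219 + 66
219 = 3×66 + 21
66 = 3×21 + 3
21 = 7×3 + 0
gcd(2037, 8367) = 3.
Working backward:
3 = 66 − 3·21
3 = −3·219 + 10·66
3 = 10·2037 − 93·219
3 = −93·8367 + 382·2037
So 3 = (-93)·8367 + (382)·2037.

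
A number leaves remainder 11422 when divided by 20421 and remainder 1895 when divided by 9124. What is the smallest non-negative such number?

Write x = 11422 + 20421·k. Then 20421·k ≡ 1895 − 11422 ≡ 8721 (mod 9124).
Need 20421⁻¹ mod 9124. Extended Euclid on (9124, 2173):
9124 = 4·2173 + 432
2173 = 5·432 + 13
432 = 33·13 + 3
13 = 4·3 + 1
3 = 3·1 + 0
Back-substitute:
1 = 13 − 4·3
1 = −4·432 + 133·13
1 = 133·2173 − 669·432
1 = −669·9124 + 2809·2173
20421⁻¹ ≡ 2809 (mod 9124), so k ≡ 2809·8721 ≡ 8473 (mod 9124).
x = 11422 + 20421·8473 = 173038555.

173038555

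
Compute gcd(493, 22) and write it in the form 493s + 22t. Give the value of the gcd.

Euclidean algorithm:
493 = 22×22 + 9
22 = 2×9 + 4
9 = 2×4 + 1
4 = 4×1 + 0
gcd(493, 22) = 1.
Working backward:
1 = 9 − 2·4
1 = −2·22 + 5·9
1 = 5·493 − 112·22
So 1 = (5)·493 + (-112)·22.

1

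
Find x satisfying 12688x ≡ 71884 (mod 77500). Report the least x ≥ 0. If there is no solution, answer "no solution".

8893

First find gcd(12688, 77500):
77500 = 6×12688 + 1372
12688 = 9×1372 + 340
1372 = 4×340 + 12
340 = 28×12 + 4
12 = 3×4 + 0
gcd = 4 and 4 | 71884, so solutions exist. Divide through by 4: 3172x ≡ 17971 (mod 19375).
Now find 3172⁻¹ mod 19375:
19375 = 6*3172 + 343
3172 = 9*343 + 85
343 = 4*85 + 3
85 = 28*3 + 1
3 = 3*1 + 0
Back-substitute:
1 = 85 − 28·3
1 = −28·343 + 113·85
1 = 113·3172 − 1045·343
1 = −1045·19375 + 6383·3172
So 3172⁻¹ ≡ 6383 (mod 19375).
Then x ≡ 6383·17971 ≡ 8893 (mod 19375); the smallest non-negative solution is x = 8893.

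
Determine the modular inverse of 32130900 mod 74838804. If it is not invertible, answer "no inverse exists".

no inverse exists

Euclidean algorithm on 74838804, 32130900:
74838804 = 2×32130900 + 10577004
32130900 = 3×10577004 + 399888
10577004 = 26×399888 + 179916
399888 = 2×179916 + 40056
179916 = 4×40056 + 19692
40056 = 2×19692 + 672
19692 = 29×672 + 204
672 = 3×204 + 60
204 = 3×60 + 24
60 = 2×24 + 12
24 = 2×12 + 0
Since gcd = 12 > 1, 32130900 is not a unit mod 74838804.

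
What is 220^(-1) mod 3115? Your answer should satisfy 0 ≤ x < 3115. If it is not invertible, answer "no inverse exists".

Euclidean algorithm on 3115, 220:
3115 = 14·220 + 35
220 = 6·35 + 10
35 = 3·10 + 5
10 = 2·5 + 0
Since gcd = 5 > 1, 220 is not a unit mod 3115.

no inverse exists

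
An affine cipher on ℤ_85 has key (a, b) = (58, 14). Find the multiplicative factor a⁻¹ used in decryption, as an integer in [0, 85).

22

Extended Euclidean algorithm:
85 = 1*58 + 27
58 = 2*27 + 4
27 = 6*4 + 3
4 = 1*3 + 1
3 = 3*1 + 0
gcd = 1, so the inverse exists. Back-substitute:
1 = 4 − 3
1 = −27 + 7·4
1 = 7·58 − 15·27
1 = −15·85 + 22·58
So 58·22 ≡ 1 (mod 85).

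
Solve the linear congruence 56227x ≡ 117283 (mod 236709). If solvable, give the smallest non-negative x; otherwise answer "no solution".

43507

First find gcd(56227, 236709):
236709 = 4·56227 + 11801
56227 = 4·11801 + 9023
11801 = 1·9023 + 2778
9023 = 3·2778 + 689
2778 = 4·689 + 22
689 = 31·22 + 7
22 = 3·7 + 1
7 = 7·1 + 0
gcd = 1, so a unique solution mod 236709 exists.
Back-substitute for the Bézout coefficients:
1 = 22 − 3·7
1 = −3·689 + 94·22
1 = 94·2778 − 379·689
1 = −379·9023 + 1231·2778
1 = 1231·11801 − 1610·9023
1 = −1610·56227 + 7671·11801
1 = 7671·236709 − 32294·56227
So 56227·(-32294) ≡ 1 (mod 236709), giving 56227⁻¹ ≡ 204415.
x ≡ 56227⁻¹·117283 ≡ 204415·117283 ≡ 43507 (mod 236709).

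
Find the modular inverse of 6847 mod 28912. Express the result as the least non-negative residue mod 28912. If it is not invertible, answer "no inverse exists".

19711

Extended Euclidean algorithm:
28912 = 4×6847 + 1524
6847 = 4×1524 + 751
1524 = 2×751 + 22
751 = 34×22 + 3
22 = 7×3 + 1
3 = 3×1 + 0
gcd = 1, so the inverse exists. Back-substitute:
1 = 22 − 7·3
1 = −7·751 + 239·22
1 = 239·1524 − 485·751
1 = −485·6847 + 2179·1524
1 = 2179·28912 − 9201·6847
So 6847·(-9201) ≡ 1 (mod 28912), and -9201 ≡ 19711 (mod 28912).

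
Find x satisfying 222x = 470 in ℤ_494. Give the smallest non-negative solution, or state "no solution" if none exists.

80

First find gcd(222, 494):
494 = 2·222 + 50
222 = 4·50 + 22
50 = 2·22 + 6
22 = 3·6 + 4
6 = 1·4 + 2
4 = 2·2 + 0
gcd = 2 and 2 | 470, so solutions exist. Divide through by 2: 111x ≡ 235 (mod 247).
Now find 111⁻¹ mod 247:
247 = 2×111 + 25
111 = 4×25 + 11
25 = 2×11 + 3
11 = 3×3 + 2
3 = 1×2 + 1
2 = 2×1 + 0
Back-substitute:
1 = 3 − 2
1 = −11 + 4·3
1 = 4·25 − 9·11
1 = −9·111 + 40·25
1 = 40·247 − 89·111
So 111·(-89) ≡ 1 (mod 247), i.e. 111⁻¹ ≡ 158.
Then x ≡ 158·235 ≡ 80 (mod 247); the smallest non-negative solution is x = 80.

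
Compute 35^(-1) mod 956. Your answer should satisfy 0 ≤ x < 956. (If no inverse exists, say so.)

519

Extended Euclidean algorithm:
956 = 27×35 + 11
35 = 3×11 + 2
11 = 5×2 + 1
2 = 2×1 + 0
The gcd is 1. Working backward:
1 = 11 − 5·2
1 = −5·35 + 16·11
1 = 16·956 − 437·35
Hence 35⁻¹ ≡ -437 ≡ 519 (mod 956).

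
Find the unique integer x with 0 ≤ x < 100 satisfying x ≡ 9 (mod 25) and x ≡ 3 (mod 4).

59

Write x = 9 + 25·k. Then 25·k ≡ 3 − 9 ≡ 2 (mod 4).
Need 25⁻¹ mod 4. Extended Euclid on (4, 1):
4 = 4×1 + 0
25⁻¹ ≡ 1 (mod 4), so k ≡ 1·2 ≡ 2 (mod 4).
x = 9 + 25·2 = 59.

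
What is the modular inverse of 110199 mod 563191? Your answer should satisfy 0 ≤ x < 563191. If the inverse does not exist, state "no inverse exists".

gcd(563191, 110199) by repeated division:
563191 = 5*110199 + 12196
110199 = 9*12196 + 435
12196 = 28*435 + 16
435 = 27*16 + 3
16 = 5*3 + 1
3 = 3*1 + 0
Since gcd(110199, 563191) = 1, back-substitute to write 1 as a combination:
1 = 16 − 5·3
1 = −5·435 + 136·16
1 = 136·12196 − 3813·435
1 = −3813·110199 + 34453·12196
1 = 34453·563191 − 176078·110199
Hence 110199⁻¹ ≡ -176078 ≡ 387113 (mod 563191).

387113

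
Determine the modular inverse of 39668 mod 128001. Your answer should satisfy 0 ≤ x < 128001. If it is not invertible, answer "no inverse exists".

Extended Euclidean algorithm:
128001 = 3×39668 + 8997
39668 = 4×8997 + 3680
8997 = 2×3680 + 1637
3680 = 2×1637 + 406
1637 = 4×406 + 13
406 = 31×13 + 3
13 = 4×3 + 1
3 = 3×1 + 0
Since gcd(39668, 128001) = 1, back-substitute to write 1 as a combination:
1 = 13 − 4·3
1 = −4·406 + 125·13
1 = 125·1637 − 504·406
1 = −504·3680 + 1133·1637
1 = 1133·8997 − 2770·3680
1 = −2770·39668 + 12213·8997
1 = 12213·128001 − 39409·39668
Thus 39668·(-39409) ≡ 1 (mod 128001); reducing, -39409 mod 128001 = 88592.

88592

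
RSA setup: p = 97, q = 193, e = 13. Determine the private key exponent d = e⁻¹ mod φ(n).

φ(n) = (p−1)(q−1) = 96·192 = 18432.
Need d with 13·d ≡ 1 (mod 18432). Apply the extended Euclidean algorithm:
18432 = 1417×13 + 11
13 = 1×11 + 2
11 = 5×2 + 1
2 = 2×1 + 0
Back-substitute:
1 = 11 − 5·2
1 = −5·13 + 6·11
1 = 6·18432 − 8507·13
So 13·(-8507) ≡ 1 (mod 18432), hence d ≡ -8507 ≡ 9925 (mod 18432).

9925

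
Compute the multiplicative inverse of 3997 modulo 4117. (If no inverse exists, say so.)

446

Extended Euclidean algorithm:
4117 = 1·3997 + 120
3997 = 33·120 + 37
120 = 3·37 + 9
37 = 4·9 + 1
9 = 9·1 + 0
The gcd is 1. Working backward:
1 = 37 − 4·9
1 = −4·120 + 13·37
1 = 13·3997 − 433·120
1 = −433·4117 + 446·3997
So 3997·446 ≡ 1 (mod 4117).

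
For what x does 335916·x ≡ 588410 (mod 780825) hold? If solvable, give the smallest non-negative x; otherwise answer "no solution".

no solution

gcd(335916, 780825):
780825 = 2×335916 + 108993
335916 = 3×108993 + 8937
108993 = 12×8937 + 1749
8937 = 5×1749 + 192
1749 = 9×192 + 21
192 = 9×21 + 3
21 = 7×3 + 0
gcd = 3, but 3 ∤ 588410, so the congruence has no solution.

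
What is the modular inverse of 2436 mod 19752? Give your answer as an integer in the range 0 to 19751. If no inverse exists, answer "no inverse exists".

no inverse exists

Compute gcd(2436, 19752):
19752 = 8×2436 + 264
2436 = 9×264 + 60
264 = 4×60 + 24
60 = 2×24 + 12
24 = 2×12 + 0
gcd(2436, 19752) = 12 ≠ 1, so 2436 has no multiplicative inverse modulo 19752.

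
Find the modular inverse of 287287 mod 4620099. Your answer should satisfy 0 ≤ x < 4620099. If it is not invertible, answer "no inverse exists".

no inverse exists

Compute gcd(287287, 4620099):
4620099 = 16·287287 + 23507
287287 = 12·23507 + 5203
23507 = 4·5203 + 2695
5203 = 1·2695 + 2508
2695 = 1·2508 + 187
2508 = 13·187 + 77
187 = 2·77 + 33
77 = 2·33 + 11
33 = 3·11 + 0
Since gcd = 11 > 1, 287287 is not a unit mod 4620099.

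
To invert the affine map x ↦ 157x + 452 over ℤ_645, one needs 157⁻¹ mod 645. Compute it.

493

Run Euclid on (645, 157):
645 = 4×157 + 17
157 = 9×17 + 4
17 = 4×4 + 1
4 = 4×1 + 0
The gcd is 1. Working backward:
1 = 17 − 4·4
1 = −4·157 + 37·17
1 = 37·645 − 152·157
Hence 157⁻¹ ≡ -152 ≡ 493 (mod 645).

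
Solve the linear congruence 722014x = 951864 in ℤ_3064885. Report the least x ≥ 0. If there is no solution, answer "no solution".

2221881

First find gcd(722014, 3064885):
3064885 = 4·722014 + 176829
722014 = 4·176829 + 14698
176829 = 12·14698 + 453
14698 = 32·453 + 202
453 = 2·202 + 49
202 = 4·49 + 6
49 = 8·6 + 1
6 = 6·1 + 0
gcd = 1, so a unique solution mod 3064885 exists.
Back-substitute for the Bézout coefficients:
1 = 49 − 8·6
1 = −8·202 + 33·49
1 = 33·453 − 74·202
1 = −74·14698 + 2401·453
1 = 2401·176829 − 28886·14698
1 = −28886·722014 + 117945·176829
1 = 117945·3064885 − 500666·722014
So 722014·(-500666) ≡ 1 (mod 3064885), giving 722014⁻¹ ≡ 2564219.
x ≡ 722014⁻¹·951864 ≡ 2564219·951864 ≡ 2221881 (mod 3064885).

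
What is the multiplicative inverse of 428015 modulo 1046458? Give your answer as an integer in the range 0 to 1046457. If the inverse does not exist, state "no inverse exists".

Euclidean algorithm on 1046458, 428015:
1046458 = 2·428015 + 190428
428015 = 2·190428 + 47159
190428 = 4·47159 + 1792
47159 = 26·1792 + 567
1792 = 3·567 + 91
567 = 6·91 + 21
91 = 4·21 + 7
21 = 3·7 + 0
The gcd is 7, not 1, hence no inverse exists.

no inverse exists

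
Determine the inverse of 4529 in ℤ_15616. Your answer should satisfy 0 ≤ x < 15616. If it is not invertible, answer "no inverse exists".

Extended Euclidean algorithm:
15616 = 3*4529 + 2029
4529 = 2*2029 + 471
2029 = 4*471 + 145
471 = 3*145 + 36
145 = 4*36 + 1
36 = 36*1 + 0
The gcd is 1. Working backward:
1 = 145 − 4·36
1 = −4·471 + 13·145
1 = 13·2029 − 56·471
1 = −56·4529 + 125·2029
1 = 125·15616 − 431·4529
Hence 4529⁻¹ ≡ -431 ≡ 15185 (mod 15616).

15185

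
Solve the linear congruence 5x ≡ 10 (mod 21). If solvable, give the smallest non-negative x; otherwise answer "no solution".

First find gcd(5, 21):
21 = 4×5 + 1
5 = 5×1 + 0
gcd = 1, so a unique solution mod 21 exists.
Back-substitute for the Bézout coefficients:
1 = 21 − 4·5
So 5·(-4) ≡ 1 (mod 21), giving 5⁻¹ ≡ 17.
x ≡ 5⁻¹·10 ≡ 17·10 ≡ 2 (mod 21).

2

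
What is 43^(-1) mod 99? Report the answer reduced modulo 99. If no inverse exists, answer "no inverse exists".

76

Extended Euclidean algorithm:
99 = 2×43 + 13
43 = 3×13 + 4
13 = 3×4 + 1
4 = 4×1 + 0
gcd = 1, so the inverse exists. Back-substitute:
1 = 13 − 3·4
1 = −3·43 + 10·13
1 = 10·99 − 23·43
Hence 43⁻¹ ≡ -23 ≡ 76 (mod 99).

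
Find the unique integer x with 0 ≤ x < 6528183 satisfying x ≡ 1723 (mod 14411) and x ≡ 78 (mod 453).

Write x = 1723 + 14411·k. Then 14411·k ≡ 78 − 1723 ≡ 167 (mod 453).
Need 14411⁻¹ mod 453. Extended Euclid on (453, 368):
453 = 1*368 + 85
368 = 4*85 + 28
85 = 3*28 + 1
28 = 28*1 + 0
Back-substitute:
1 = 85 − 3·28
1 = −3·368 + 13·85
1 = 13·453 − 16·368
14411⁻¹ ≡ 437 (mod 453), so k ≡ 437·167 ≡ 46 (mod 453).
x = 1723 + 14411·46 = 664629.

664629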